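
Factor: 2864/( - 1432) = -2  =  -2^1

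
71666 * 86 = 6163276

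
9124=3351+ 5773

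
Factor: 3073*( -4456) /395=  - 2^3 *5^( - 1)*7^1*79^ ( - 1) * 439^1*557^1=- 13693288/395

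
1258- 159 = 1099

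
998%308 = 74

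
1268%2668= 1268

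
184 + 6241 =6425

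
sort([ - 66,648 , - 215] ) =[ - 215, - 66, 648 ] 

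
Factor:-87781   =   - 41^1*2141^1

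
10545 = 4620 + 5925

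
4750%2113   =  524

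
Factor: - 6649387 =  - 6649387^1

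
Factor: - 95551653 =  - 3^1*31850551^1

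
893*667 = 595631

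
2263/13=2263/13 = 174.08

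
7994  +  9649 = 17643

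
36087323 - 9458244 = 26629079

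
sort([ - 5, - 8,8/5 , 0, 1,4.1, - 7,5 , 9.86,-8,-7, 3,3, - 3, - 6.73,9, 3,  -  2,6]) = [ - 8, - 8, - 7, -7, - 6.73, - 5, - 3, - 2,0, 1, 8/5, 3,3, 3, 4.1,  5,6,9,  9.86 ]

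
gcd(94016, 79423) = 1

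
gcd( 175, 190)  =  5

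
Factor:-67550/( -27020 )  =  2^( - 1)*5^1=5/2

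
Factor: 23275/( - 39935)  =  -5^1* 19^1*163^( - 1)  =  - 95/163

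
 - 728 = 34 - 762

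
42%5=2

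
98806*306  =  30234636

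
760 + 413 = 1173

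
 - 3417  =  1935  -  5352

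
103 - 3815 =-3712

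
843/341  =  843/341  =  2.47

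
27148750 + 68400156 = 95548906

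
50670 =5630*9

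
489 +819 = 1308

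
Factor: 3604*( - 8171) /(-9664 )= 2^(  -  4 )*17^1*53^1* 151^( - 1)*8171^1 = 7362071/2416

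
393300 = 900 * 437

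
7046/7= 1006  +  4/7 =1006.57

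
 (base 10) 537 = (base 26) kh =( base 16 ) 219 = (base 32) GP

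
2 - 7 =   -  5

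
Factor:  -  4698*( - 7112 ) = 2^4 * 3^4*7^1*29^1*127^1 =33412176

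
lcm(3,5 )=15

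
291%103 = 85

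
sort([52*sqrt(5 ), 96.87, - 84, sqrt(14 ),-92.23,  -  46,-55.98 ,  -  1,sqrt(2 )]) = [ - 92.23, - 84,  -  55.98,-46, - 1, sqrt( 2),sqrt( 14), 96.87,52*sqrt( 5 )]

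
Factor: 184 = 2^3*23^1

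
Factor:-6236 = -2^2*1559^1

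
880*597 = 525360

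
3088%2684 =404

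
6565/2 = 3282+1/2= 3282.50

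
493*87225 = 43001925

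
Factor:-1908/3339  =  -2^2*7^(-1 ) = - 4/7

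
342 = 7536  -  7194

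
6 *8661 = 51966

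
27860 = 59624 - 31764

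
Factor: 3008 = 2^6*47^1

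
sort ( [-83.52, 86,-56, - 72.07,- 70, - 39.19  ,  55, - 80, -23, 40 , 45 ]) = [ - 83.52, - 80,- 72.07, - 70, - 56, -39.19, - 23,40,45,55 , 86]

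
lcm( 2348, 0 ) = 0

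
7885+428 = 8313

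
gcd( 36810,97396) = 2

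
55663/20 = 55663/20 = 2783.15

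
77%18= 5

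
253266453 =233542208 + 19724245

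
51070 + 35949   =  87019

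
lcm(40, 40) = 40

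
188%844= 188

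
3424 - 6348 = -2924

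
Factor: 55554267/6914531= 3^1*13^(-1 )*241^(-1)*587^1  *2207^(  -  1)*31547^1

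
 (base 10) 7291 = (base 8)16173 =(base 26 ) akb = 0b1110001111011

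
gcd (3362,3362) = 3362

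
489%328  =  161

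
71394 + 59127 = 130521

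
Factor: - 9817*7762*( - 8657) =2^1 *11^1*787^1*  3881^1 * 9817^1 = 659659538978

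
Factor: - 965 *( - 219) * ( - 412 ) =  - 87070020 = -2^2*3^1 * 5^1*73^1*103^1* 193^1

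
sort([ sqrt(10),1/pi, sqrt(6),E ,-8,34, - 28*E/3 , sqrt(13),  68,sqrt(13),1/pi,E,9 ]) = [- 28*E/3, - 8,1/pi,1/pi,sqrt( 6),E , E,  sqrt(10 ),sqrt( 13),sqrt(13),9,34,68 ]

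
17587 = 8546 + 9041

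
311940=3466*90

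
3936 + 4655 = 8591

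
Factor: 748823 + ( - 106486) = 642337 = 71^1*83^1 *109^1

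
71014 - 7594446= - 7523432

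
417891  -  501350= - 83459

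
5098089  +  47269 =5145358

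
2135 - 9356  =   - 7221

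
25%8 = 1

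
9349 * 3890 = 36367610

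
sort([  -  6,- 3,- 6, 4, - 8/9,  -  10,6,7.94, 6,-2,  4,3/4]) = [ - 10,  -  6, - 6, - 3, - 2, - 8/9,3/4,4,4, 6,6,7.94]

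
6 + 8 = 14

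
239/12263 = 239/12263 = 0.02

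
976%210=136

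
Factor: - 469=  - 7^1*67^1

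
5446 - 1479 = 3967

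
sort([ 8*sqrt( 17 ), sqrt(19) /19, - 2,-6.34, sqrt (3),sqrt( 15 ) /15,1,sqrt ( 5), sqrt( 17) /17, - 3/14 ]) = [-6.34,-2,-3/14, sqrt(19)/19  ,  sqrt (17)/17, sqrt(15 )/15, 1, sqrt( 3) , sqrt(5 ), 8*sqrt( 17) ] 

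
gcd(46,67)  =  1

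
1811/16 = 1811/16=113.19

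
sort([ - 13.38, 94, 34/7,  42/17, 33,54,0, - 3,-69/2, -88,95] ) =[ -88, -69/2,- 13.38, - 3,0,42/17,34/7,33,54, 94,95]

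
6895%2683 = 1529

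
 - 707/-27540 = 707/27540= 0.03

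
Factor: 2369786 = 2^1*1184893^1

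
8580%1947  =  792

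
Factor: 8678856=2^3* 3^1*53^1 * 6823^1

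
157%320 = 157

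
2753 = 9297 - 6544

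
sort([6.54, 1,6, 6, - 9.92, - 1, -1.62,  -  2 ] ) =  [ - 9.92,- 2, - 1.62, - 1,1,6, 6,6.54]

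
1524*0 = 0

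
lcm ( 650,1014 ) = 25350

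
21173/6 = 3528 + 5/6 = 3528.83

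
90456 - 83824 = 6632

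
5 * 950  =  4750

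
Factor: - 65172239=- 11^1*5924749^1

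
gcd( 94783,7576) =1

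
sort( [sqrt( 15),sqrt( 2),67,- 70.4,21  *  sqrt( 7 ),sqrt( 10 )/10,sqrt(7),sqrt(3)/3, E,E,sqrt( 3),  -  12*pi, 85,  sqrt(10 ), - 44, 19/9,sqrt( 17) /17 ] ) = [ - 70.4, - 44,-12*pi,sqrt( 17)/17,sqrt( 10 ) /10,sqrt(3 )/3,sqrt( 2 ),  sqrt( 3),19/9,sqrt( 7 ), E,E,sqrt( 10),sqrt( 15 ),21*sqrt( 7),67, 85]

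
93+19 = 112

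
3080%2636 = 444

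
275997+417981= 693978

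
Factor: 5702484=2^2*3^1*475207^1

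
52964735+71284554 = 124249289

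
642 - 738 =-96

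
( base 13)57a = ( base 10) 946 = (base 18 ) 2GA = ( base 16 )3b2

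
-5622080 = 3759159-9381239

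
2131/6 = 2131/6 = 355.17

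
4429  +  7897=12326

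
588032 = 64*9188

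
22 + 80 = 102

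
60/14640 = 1/244=0.00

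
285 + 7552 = 7837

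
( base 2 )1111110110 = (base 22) 222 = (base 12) 706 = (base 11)842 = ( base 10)1014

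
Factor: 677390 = 2^1*5^1*7^1*9677^1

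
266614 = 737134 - 470520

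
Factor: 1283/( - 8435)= - 5^( - 1 )*  7^( - 1)*241^( - 1)*1283^1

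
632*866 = 547312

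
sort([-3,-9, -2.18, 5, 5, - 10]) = [ - 10,  -  9,-3, - 2.18,5, 5] 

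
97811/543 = 97811/543 =180.13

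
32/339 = 32/339 = 0.09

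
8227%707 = 450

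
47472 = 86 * 552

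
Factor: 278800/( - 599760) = -205/441 = - 3^(-2 ) * 5^1*7^(-2) *41^1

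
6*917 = 5502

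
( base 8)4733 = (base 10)2523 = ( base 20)663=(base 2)100111011011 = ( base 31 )2JC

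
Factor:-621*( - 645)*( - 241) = -96531345 = - 3^4*5^1*23^1*43^1*241^1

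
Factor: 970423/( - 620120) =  - 2^(-3 )*5^(  -  1) * 37^(-1) * 419^( - 1)*970423^1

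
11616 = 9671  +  1945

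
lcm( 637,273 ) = 1911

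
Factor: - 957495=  - 3^1*5^1*7^1*11^1  *829^1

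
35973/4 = 8993 + 1/4 =8993.25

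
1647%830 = 817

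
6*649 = 3894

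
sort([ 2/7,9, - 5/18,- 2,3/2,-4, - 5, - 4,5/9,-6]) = [ - 6, - 5, - 4,-4, - 2, - 5/18,2/7, 5/9,3/2,9 ]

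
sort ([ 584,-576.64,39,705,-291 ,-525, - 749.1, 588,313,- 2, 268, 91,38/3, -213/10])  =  [ - 749.1,-576.64,-525, - 291, - 213/10,- 2,38/3 , 39,91,268,313, 584,588,705]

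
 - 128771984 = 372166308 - 500938292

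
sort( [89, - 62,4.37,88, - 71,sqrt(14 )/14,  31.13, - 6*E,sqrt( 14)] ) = [ - 71, - 62, - 6 * E, sqrt(14)/14,sqrt(14 ),4.37, 31.13 , 88,89]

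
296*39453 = 11678088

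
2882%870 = 272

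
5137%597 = 361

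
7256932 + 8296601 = 15553533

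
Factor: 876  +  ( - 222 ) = 654 = 2^1 *3^1*109^1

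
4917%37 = 33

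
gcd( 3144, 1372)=4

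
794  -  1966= - 1172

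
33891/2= 33891/2 =16945.50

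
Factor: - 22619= -22619^1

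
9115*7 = 63805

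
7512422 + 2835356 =10347778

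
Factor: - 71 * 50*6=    - 21300 = -2^2*3^1*5^2*71^1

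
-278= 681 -959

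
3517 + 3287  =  6804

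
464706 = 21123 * 22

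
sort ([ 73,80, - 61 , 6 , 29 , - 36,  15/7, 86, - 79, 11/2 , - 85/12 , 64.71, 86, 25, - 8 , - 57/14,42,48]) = [ - 79, - 61, - 36, - 8, - 85/12, - 57/14, 15/7,11/2, 6, 25, 29, 42, 48, 64.71, 73,80, 86,86 ] 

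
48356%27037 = 21319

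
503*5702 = 2868106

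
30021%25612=4409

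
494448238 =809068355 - 314620117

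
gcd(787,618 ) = 1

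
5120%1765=1590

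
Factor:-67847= - 13^1*17^1*307^1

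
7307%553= 118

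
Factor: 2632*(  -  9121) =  - 2^3 * 7^2 *47^1* 1303^1 = - 24006472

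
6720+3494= 10214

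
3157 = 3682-525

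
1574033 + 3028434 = 4602467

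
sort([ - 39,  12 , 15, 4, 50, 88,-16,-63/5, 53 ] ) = [ - 39 , - 16 ,-63/5, 4 , 12, 15,50,53, 88 ] 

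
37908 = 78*486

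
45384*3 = 136152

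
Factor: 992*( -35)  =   - 2^5*5^1 * 7^1 * 31^1 =- 34720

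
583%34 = 5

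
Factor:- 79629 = -3^1*11^1*19^1*  127^1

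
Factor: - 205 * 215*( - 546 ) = 2^1*3^1*5^2 * 7^1*13^1*41^1 * 43^1 = 24064950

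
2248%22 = 4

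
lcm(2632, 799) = 44744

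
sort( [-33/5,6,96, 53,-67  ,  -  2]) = [ - 67,-33/5,-2 , 6, 53 , 96 ]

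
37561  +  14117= 51678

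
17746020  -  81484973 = -63738953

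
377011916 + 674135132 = 1051147048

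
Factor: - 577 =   -  577^1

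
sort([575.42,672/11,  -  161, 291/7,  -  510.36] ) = [  -  510.36  ,-161,291/7, 672/11, 575.42] 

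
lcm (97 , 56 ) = 5432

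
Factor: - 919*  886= -2^1*443^1 *919^1 = -  814234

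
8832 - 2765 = 6067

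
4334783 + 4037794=8372577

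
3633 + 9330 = 12963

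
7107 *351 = 2494557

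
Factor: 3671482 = 2^1 *1835741^1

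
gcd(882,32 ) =2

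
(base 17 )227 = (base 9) 757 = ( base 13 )388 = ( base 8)1153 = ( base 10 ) 619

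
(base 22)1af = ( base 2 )1011001111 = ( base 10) 719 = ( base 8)1317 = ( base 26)11h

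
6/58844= 3/29422 = 0.00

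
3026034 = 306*9889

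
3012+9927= 12939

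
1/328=1/328 = 0.00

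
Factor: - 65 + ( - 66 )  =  -131^1= - 131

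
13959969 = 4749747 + 9210222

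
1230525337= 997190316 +233335021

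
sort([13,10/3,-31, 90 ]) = [ - 31, 10/3,13, 90] 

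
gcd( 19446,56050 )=2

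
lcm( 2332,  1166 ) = 2332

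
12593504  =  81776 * 154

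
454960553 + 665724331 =1120684884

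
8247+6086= 14333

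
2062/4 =515+1/2  =  515.50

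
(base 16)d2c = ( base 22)6L6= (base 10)3372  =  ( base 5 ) 101442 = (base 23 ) 68e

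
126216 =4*31554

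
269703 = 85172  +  184531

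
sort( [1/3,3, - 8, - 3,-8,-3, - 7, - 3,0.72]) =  [ - 8, - 8, - 7,  -  3,- 3, - 3,1/3,  0.72, 3] 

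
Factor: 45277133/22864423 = 11^1*19^1*23^1*1013^( - 1 )*9419^1*22571^(  -  1) 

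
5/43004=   5/43004 = 0.00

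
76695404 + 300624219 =377319623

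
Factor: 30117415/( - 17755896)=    - 2^( - 3)*3^( - 1) *5^1*43^1*127^1 * 1103^1*739829^( - 1)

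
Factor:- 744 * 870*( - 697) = 2^4 * 3^2*5^1 * 17^1*29^1*31^1*41^1 = 451154160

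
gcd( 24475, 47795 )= 55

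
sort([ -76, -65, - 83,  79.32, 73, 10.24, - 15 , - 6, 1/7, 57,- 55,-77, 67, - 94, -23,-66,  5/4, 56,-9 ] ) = [ - 94, -83,- 77, - 76, - 66,-65,  -  55,- 23,-15 , - 9, - 6, 1/7, 5/4 , 10.24,56, 57, 67, 73,79.32] 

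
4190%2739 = 1451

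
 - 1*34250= - 34250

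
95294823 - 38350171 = 56944652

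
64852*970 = 62906440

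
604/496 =1 + 27/124 = 1.22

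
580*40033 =23219140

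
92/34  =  46/17 = 2.71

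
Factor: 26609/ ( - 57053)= - 451/967 = - 11^1*41^1*967^ (-1 ) 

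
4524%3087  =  1437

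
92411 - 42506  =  49905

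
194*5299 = 1028006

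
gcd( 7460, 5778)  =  2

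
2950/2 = 1475 = 1475.00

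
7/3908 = 7/3908 = 0.00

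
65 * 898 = 58370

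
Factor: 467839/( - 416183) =  -  797/709 = - 709^( -1 )*797^1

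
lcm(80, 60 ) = 240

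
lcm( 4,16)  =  16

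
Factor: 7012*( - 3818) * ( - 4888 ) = 2^6*13^1 * 23^1*47^1*83^1*1753^1 = 130860636608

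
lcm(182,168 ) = 2184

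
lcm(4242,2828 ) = 8484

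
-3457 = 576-4033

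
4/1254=2/627 =0.00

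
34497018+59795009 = 94292027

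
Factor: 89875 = 5^3*719^1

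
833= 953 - 120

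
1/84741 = 1/84741 = 0.00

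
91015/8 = 91015/8 = 11376.88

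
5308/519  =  10 + 118/519 = 10.23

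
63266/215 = 63266/215  =  294.26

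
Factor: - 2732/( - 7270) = 2^1 * 5^(- 1 )*683^1 * 727^( - 1) = 1366/3635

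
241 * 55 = 13255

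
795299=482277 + 313022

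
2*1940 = 3880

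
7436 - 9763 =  - 2327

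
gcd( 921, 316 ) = 1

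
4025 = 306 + 3719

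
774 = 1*774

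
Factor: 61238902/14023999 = 2^1*11^(-1 ) *37^(-1 ) * 2423^1*12637^1*34457^( -1)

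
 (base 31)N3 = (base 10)716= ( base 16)2CC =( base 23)183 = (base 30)NQ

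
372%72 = 12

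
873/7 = 124 + 5/7= 124.71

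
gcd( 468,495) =9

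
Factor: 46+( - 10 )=36 = 2^2*3^2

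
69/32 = 2 + 5/32 = 2.16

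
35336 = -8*( - 4417 )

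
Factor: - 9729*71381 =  - 3^2*23^1*41^1*47^1*1741^1 = - 694465749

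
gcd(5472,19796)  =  4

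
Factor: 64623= 3^1*13^1*1657^1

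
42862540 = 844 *50785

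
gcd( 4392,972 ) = 36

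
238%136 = 102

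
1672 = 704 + 968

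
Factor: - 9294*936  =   - 2^4*3^3 * 13^1*1549^1 =- 8699184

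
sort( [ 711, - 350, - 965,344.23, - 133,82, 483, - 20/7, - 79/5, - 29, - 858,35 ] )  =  [ - 965, - 858,-350, - 133,-29,- 79/5, - 20/7,  35,  82,344.23,483,711 ] 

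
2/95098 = 1/47549 = 0.00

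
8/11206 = 4/5603=0.00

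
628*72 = 45216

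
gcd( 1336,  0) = 1336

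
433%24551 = 433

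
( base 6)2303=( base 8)1037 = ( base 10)543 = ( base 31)HG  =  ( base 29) il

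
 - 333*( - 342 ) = 113886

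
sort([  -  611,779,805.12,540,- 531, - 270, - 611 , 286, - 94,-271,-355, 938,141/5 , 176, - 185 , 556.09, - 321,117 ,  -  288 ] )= [-611, - 611, - 531, - 355, - 321,-288,-271, - 270, - 185,-94,141/5,117, 176, 286, 540,556.09,779,805.12,938 ]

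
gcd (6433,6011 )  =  1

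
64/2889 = 64/2889 = 0.02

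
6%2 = 0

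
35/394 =35/394 = 0.09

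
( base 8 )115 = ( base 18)45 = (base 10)77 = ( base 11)70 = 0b1001101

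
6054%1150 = 304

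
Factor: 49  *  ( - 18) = -882 = - 2^1*3^2 * 7^2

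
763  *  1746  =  1332198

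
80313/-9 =  -  8924 + 1/3= -8923.67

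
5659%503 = 126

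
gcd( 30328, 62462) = 2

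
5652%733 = 521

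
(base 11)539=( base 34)J1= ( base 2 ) 1010000111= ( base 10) 647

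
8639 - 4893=3746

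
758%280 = 198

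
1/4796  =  1/4796 = 0.00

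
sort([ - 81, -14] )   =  [ - 81, - 14 ]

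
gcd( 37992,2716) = 4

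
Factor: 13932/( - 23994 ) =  - 2^1*3^2 * 31^( - 1)=-18/31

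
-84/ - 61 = 84/61=1.38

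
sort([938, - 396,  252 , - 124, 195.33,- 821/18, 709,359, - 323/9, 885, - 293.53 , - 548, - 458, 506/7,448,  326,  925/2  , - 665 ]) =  [ - 665, - 548, - 458, - 396, - 293.53, - 124, - 821/18, - 323/9,  506/7 , 195.33 , 252, 326,359, 448,925/2, 709 , 885, 938 ]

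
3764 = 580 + 3184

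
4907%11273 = 4907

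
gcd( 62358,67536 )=6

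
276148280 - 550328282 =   -  274180002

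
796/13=61 + 3/13= 61.23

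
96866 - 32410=64456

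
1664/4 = 416 = 416.00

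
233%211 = 22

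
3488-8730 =-5242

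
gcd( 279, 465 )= 93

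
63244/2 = 31622 = 31622.00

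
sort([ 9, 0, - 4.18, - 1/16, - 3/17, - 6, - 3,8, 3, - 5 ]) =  [ - 6, - 5, - 4.18,-3, - 3/17, - 1/16, 0, 3,8, 9]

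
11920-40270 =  - 28350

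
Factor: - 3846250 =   -  2^1*5^4 * 17^1*181^1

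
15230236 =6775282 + 8454954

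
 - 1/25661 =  - 1+ 25660/25661 = - 0.00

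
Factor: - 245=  - 5^1*7^2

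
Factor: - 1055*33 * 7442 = - 2^1*3^1*5^1*11^1*61^2*211^1 = - 259093230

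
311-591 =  - 280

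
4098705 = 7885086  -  3786381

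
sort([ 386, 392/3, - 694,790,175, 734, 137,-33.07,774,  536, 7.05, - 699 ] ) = [ - 699,  -  694, - 33.07,7.05, 392/3,  137 , 175,386,  536, 734,774, 790 ] 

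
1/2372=1/2372 = 0.00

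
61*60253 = 3675433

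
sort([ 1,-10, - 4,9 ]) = [ -10,-4,1,9]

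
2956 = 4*739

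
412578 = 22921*18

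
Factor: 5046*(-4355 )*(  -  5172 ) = 2^3*3^2*5^1*13^1*29^2*67^1*431^1 = 113656406760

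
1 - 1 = 0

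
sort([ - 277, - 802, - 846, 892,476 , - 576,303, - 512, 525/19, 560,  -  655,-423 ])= [ - 846,  -  802 , - 655, - 576, - 512, - 423, - 277,525/19,303, 476,560,892 ] 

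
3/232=3/232 = 0.01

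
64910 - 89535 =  -24625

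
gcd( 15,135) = 15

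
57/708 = 19/236 = 0.08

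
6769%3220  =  329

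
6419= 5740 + 679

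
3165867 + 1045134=4211001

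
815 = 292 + 523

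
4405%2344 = 2061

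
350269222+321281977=671551199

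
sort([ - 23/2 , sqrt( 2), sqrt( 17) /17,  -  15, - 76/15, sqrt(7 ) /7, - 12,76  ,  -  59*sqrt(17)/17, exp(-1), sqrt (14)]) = [ - 15, - 59 * sqrt( 17)/17,-12, - 23/2,-76/15, sqrt(17 ) /17,exp( - 1),sqrt (7)/7,sqrt( 2), sqrt(14 ), 76]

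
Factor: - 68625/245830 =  - 225/806 =- 2^( - 1) * 3^2*5^2 * 13^ ( - 1)*31^( - 1) 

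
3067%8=3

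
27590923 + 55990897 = 83581820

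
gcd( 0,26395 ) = 26395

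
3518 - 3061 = 457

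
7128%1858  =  1554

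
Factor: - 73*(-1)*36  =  2628 = 2^2*3^2*73^1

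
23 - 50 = - 27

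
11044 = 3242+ 7802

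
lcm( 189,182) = 4914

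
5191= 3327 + 1864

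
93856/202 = 464+64/101 =464.63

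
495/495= 1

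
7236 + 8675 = 15911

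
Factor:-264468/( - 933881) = 2^2* 3^1*13^( - 1)*22039^1*71837^( - 1 )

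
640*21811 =13959040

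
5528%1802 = 122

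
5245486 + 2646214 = 7891700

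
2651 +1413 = 4064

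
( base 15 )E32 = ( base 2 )110001111101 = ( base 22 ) 6D7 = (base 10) 3197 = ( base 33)2ut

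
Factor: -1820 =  - 2^2*5^1*7^1*13^1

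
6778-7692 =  - 914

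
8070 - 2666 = 5404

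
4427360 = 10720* 413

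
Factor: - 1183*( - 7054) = 8344882= 2^1 * 7^1*13^2*3527^1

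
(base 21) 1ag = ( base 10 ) 667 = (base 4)22123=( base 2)1010011011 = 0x29B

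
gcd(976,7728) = 16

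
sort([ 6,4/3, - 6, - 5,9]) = [ - 6, - 5,4/3,6,  9] 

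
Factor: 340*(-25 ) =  - 8500  =  - 2^2*5^3*17^1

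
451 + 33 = 484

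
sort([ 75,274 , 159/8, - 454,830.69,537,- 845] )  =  [ - 845, - 454 , 159/8,75, 274,537 , 830.69] 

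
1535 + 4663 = 6198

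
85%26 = 7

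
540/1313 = 540/1313 =0.41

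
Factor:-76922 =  - 2^1 * 38461^1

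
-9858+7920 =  - 1938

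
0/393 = 0 =0.00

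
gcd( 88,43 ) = 1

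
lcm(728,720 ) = 65520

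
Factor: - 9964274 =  - 2^1*59^1*84443^1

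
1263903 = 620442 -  - 643461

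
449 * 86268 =38734332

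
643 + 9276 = 9919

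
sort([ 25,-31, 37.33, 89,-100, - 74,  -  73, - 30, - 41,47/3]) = [ - 100, - 74, - 73, -41, - 31, - 30,47/3,25,37.33,89 ]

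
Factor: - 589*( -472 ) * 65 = 18070520= 2^3*5^1*13^1*19^1*31^1* 59^1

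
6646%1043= 388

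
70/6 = 35/3= 11.67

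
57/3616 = 57/3616 = 0.02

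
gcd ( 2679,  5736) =3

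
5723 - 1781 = 3942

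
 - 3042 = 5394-8436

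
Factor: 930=2^1*3^1*5^1*31^1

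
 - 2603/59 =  - 2603/59 = - 44.12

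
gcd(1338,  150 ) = 6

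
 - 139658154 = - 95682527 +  - 43975627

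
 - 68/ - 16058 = 34/8029 = 0.00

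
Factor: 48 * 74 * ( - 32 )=-2^10 *3^1 * 37^1 = - 113664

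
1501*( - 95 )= -142595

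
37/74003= 37/74003=0.00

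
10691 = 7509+3182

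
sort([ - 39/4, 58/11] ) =[ - 39/4, 58/11] 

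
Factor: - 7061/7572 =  - 2^( - 2)*3^( - 1 )*23^1*307^1*631^( - 1 ) 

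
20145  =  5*4029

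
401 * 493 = 197693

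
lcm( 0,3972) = 0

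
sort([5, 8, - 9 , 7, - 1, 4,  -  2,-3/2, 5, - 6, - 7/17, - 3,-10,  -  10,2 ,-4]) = [ - 10,  -  10, -9, - 6, - 4, - 3, - 2, - 3/2, - 1, - 7/17, 2,4,5, 5, 7, 8]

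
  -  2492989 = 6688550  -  9181539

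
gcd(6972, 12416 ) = 4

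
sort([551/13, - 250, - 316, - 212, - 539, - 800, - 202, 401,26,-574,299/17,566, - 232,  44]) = [-800,-574, - 539, - 316, - 250,-232 , - 212, - 202, 299/17,26,551/13,44 , 401 , 566]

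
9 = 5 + 4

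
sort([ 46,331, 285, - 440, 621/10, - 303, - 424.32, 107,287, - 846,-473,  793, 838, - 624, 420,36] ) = [ - 846, - 624, - 473, - 440, - 424.32, - 303,  36,46, 621/10,  107 , 285,287,331,420,793, 838] 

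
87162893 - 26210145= 60952748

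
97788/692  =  24447/173=141.31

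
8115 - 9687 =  - 1572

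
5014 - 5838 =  - 824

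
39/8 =39/8  =  4.88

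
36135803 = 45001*803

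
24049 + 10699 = 34748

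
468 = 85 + 383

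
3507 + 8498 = 12005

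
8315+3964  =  12279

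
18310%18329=18310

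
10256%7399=2857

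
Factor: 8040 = 2^3 * 3^1 *5^1*67^1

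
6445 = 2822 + 3623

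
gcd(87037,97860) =1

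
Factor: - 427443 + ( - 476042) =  - 5^1*11^1 * 16427^1 = - 903485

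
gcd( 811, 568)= 1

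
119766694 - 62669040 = 57097654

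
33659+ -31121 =2538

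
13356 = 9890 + 3466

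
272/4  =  68 = 68.00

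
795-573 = 222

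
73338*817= 59917146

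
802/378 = 2 + 23/189   =  2.12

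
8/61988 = 2/15497=0.00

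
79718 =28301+51417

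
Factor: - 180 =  - 2^2*3^2*5^1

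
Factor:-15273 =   -  3^2*1697^1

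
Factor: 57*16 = 2^4 * 3^1 * 19^1 = 912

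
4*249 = 996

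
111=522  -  411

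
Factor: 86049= 3^3*3187^1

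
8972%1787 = 37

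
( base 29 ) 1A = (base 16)27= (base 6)103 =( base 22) 1h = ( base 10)39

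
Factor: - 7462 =-2^1*7^1*13^1*41^1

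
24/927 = 8/309 = 0.03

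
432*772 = 333504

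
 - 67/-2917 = 67/2917  =  0.02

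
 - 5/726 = - 1 + 721/726 = - 0.01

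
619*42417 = 26256123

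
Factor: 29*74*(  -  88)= - 2^4*11^1*29^1*37^1 = -188848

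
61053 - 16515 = 44538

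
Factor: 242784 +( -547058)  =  -304274 = - 2^1*167^1*911^1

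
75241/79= 952 + 33/79= 952.42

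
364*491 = 178724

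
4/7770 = 2/3885 = 0.00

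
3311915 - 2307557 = 1004358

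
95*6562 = 623390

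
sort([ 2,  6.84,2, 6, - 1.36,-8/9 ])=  [ - 1.36, - 8/9,  2, 2,6,6.84 ]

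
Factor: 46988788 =2^2*7^1 * 11^1*  41^1 * 61^2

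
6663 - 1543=5120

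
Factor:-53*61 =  - 3233 = -53^1* 61^1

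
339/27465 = 113/9155 = 0.01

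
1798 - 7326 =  - 5528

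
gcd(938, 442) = 2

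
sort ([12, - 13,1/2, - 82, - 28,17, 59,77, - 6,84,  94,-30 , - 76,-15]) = [ - 82, - 76, - 30,-28,-15, -13, - 6,1/2,12,17,59,77,  84,94]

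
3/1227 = 1/409=0.00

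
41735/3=13911 + 2/3 = 13911.67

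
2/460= 1/230 = 0.00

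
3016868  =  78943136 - 75926268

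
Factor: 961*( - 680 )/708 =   -  163370/177 = - 2^1*3^( - 1)*5^1*17^1*31^2* 59^( - 1 ) 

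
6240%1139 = 545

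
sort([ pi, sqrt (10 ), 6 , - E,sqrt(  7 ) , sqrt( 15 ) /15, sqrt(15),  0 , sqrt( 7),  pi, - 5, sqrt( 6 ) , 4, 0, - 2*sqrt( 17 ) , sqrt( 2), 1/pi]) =[ - 2 * sqrt( 17) , - 5, - E,0,0,sqrt( 15 ) /15,1/pi , sqrt( 2), sqrt(6),  sqrt( 7) , sqrt( 7), pi, pi , sqrt( 10 ),sqrt(15), 4, 6] 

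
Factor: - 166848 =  - 2^6*3^1*11^1 * 79^1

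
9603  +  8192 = 17795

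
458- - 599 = 1057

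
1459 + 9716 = 11175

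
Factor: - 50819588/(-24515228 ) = 12704897/6128807 = 61^1 * 89^(-1)*68863^ ( - 1) * 208277^1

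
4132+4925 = 9057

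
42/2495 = 42/2495 = 0.02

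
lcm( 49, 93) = 4557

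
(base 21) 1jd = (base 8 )1525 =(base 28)12D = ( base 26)16L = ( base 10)853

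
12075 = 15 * 805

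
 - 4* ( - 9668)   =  38672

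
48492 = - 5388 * ( - 9)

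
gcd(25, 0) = 25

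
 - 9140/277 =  - 33  +  1/277 = - 33.00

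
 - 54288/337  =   - 162 + 306/337 =-161.09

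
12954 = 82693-69739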